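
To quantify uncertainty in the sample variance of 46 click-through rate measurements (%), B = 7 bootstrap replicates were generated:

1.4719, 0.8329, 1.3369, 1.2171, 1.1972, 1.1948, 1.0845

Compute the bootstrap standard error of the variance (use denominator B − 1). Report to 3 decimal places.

Bootstrap SE is the standard deviation of the 7 replicate variances.
Mean of replicates: (1.4719 + 0.8329 + 1.3369 + 1.2171 + 1.1972 + 1.1948 + 1.0845) / 7 = 8.33530 / 7 = 1.19076
Sum of squared deviations: (+0.28114)² + (−0.35786)² + (+0.14614)² + (+0.02634)² + (+0.00644)² + (+0.00404)² + (−0.10626)² = 0.24050
Variance = 0.24050 / 6 = 0.04008
SE* = √0.04008

SE* = 0.200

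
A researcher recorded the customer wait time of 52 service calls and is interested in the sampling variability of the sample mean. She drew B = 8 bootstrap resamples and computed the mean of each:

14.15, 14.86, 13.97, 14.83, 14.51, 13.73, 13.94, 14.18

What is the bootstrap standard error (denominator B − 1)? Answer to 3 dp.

SE* = 0.420

Bootstrap SE is the standard deviation of the 8 replicate means.
Mean of replicates: (14.15 + 14.86 + 13.97 + 14.83 + 14.51 + 13.73 + 13.94 + 14.18) / 8 = 114.1700 / 8 = 14.2713
Sum of squared deviations: (−0.1212)² + (+0.5887)² + (−0.3012)² + (+0.5587)² + (+0.2387)² + (−0.5412)² + (−0.3313)² + (−0.0913)² = 1.2323
Variance = 1.2323 / 7 = 0.1760
SE* = √0.1760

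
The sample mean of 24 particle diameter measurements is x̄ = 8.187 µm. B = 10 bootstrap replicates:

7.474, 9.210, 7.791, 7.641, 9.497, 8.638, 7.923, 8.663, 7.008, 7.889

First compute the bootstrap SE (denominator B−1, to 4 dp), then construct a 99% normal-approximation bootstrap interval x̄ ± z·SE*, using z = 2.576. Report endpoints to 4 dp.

Mean of replicates = 8.1734; sum of squared deviations = 5.7026; SE* = √(5.7026/9) = 0.7960
Margin = 2.576 × 0.7960 = 2.05050
Interval: 8.187 ± 2.05050

(6.1365, 10.2375)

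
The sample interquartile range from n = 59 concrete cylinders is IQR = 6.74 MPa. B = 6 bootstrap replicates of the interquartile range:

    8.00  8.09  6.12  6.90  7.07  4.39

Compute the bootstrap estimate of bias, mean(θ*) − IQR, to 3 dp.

mean(θ*) = (8.00 + 8.09 + 6.12 + 6.90 + 7.07 + 4.39) / 6 = 6.7617
bias = 6.7617 − 6.74

bias = +0.022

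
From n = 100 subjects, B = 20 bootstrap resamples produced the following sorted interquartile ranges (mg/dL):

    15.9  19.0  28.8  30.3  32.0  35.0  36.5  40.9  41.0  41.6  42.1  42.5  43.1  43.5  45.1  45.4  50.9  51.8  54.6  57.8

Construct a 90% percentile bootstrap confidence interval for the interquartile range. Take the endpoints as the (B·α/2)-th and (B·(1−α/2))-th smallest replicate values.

α = 0.10; lower rank = 20 × 0.050 = 1; upper rank = 20 × 0.950 = 19.
The 1st smallest replicate is 15.9; the 19th is 54.6.

(15.9, 54.6)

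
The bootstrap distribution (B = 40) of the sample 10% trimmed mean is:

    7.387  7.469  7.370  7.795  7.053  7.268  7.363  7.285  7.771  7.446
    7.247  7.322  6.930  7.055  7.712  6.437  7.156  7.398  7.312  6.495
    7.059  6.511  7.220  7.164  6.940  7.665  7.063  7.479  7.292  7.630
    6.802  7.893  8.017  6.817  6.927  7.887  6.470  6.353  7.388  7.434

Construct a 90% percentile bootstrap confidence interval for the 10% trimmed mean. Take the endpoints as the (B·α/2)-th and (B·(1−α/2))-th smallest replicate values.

(6.437, 7.887)

Sorted replicates: 6.353, 6.437, 6.470, 6.495, 6.511, 6.802, 6.817, 6.927, 6.930, 6.940, 7.053, 7.055, 7.059, 7.063, 7.156, 7.164, 7.220, 7.247, 7.268, 7.285, 7.292, 7.312, 7.322, 7.363, 7.370, 7.387, 7.388, 7.398, 7.434, 7.446, 7.469, 7.479, 7.630, 7.665, 7.712, 7.771, 7.795, 7.887, 7.893, 8.017
α = 0.10; lower rank = 40 × 0.050 = 2; upper rank = 40 × 0.950 = 38.
The 2nd smallest replicate is 6.437; the 38th is 7.887.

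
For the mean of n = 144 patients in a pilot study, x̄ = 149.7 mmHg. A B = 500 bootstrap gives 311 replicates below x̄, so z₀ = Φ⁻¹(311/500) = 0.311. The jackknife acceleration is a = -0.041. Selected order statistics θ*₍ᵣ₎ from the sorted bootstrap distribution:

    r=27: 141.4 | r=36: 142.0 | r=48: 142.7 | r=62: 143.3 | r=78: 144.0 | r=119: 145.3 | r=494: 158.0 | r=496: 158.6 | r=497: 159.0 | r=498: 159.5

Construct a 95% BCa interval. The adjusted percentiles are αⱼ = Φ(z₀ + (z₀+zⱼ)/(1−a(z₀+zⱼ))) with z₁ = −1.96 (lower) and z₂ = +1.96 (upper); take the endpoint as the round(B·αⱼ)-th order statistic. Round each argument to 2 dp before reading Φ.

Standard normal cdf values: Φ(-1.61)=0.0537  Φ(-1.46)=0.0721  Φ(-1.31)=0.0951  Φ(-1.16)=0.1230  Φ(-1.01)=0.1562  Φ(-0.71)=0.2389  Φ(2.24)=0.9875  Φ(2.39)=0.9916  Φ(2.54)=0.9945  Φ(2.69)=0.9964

(142.0, 158.6)

Lower: z₀ + z₁ = 0.311 + (-1.960) = -1.649; 1 − a(z₀+z₁) = 1 − (-0.041)(-1.649) = 0.9324; argument = 0.311 + (-1.649)/0.9324 = -1.4576 → -1.46.
α₁ = Φ(-1.46) = 0.0721; rank = round(500 × 0.0721) = 36; θ*₍36₎ = 142.0.
Upper: z₀ + z₂ = 2.271; 1 − a(z₀+z₂) = 1.0931; argument = 2.3886 → 2.39; α₂ = 0.9916; rank = 496; θ*₍496₎ = 158.6.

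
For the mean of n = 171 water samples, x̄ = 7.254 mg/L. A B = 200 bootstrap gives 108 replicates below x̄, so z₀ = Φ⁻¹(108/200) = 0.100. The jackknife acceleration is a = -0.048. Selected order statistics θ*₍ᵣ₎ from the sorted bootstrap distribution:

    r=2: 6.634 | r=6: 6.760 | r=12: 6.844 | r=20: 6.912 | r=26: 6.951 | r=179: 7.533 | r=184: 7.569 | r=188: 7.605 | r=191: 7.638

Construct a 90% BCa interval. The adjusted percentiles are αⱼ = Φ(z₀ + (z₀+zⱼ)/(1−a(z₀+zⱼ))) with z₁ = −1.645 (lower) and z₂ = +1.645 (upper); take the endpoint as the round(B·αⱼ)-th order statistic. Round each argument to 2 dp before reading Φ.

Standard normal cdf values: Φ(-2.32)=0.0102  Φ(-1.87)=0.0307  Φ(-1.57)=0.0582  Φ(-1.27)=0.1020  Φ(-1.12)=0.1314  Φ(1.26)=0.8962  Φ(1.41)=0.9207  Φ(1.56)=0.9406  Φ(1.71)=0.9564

(6.844, 7.638)

Lower: z₀ + z₁ = 0.100 + (-1.645) = -1.545; 1 − a(z₀+z₁) = 1 − (-0.048)(-1.545) = 0.9258; argument = 0.100 + (-1.545)/0.9258 = -1.5688 → -1.57.
α₁ = Φ(-1.57) = 0.0582; rank = round(200 × 0.0582) = 12; θ*₍12₎ = 6.844.
Upper: z₀ + z₂ = 1.745; 1 − a(z₀+z₂) = 1.0838; argument = 1.7101 → 1.71; α₂ = 0.9564; rank = 191; θ*₍191₎ = 7.638.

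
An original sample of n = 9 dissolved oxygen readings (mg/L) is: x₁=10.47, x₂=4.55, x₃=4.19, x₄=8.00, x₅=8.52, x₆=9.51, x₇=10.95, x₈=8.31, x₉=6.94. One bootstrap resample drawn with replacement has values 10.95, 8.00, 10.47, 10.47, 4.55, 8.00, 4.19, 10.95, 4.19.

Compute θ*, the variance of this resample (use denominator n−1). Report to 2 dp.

Mean = 7.9744; sum of squared deviations = 70.5356
s² = 70.5356 / 8 = 8.8170

θ* = 8.82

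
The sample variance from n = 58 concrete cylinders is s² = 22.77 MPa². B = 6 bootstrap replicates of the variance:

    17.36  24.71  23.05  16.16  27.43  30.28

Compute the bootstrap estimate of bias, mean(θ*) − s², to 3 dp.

bias = +0.395

mean(θ*) = (17.36 + 24.71 + 23.05 + 16.16 + 27.43 + 30.28) / 6 = 23.1650
bias = 23.1650 − 22.77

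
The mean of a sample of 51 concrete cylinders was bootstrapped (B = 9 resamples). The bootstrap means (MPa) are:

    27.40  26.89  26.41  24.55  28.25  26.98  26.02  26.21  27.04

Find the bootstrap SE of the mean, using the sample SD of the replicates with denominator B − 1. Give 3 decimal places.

Bootstrap SE is the standard deviation of the 9 replicate means.
Mean of replicates: (27.40 + 26.89 + 26.41 + 24.55 + 28.25 + 26.98 + 26.02 + 26.21 + 27.04) / 9 = 239.7500 / 9 = 26.6389
Sum of squared deviations: (+0.7611)² + (+0.2511)² + (−0.2289)² + (−2.0889)² + (+1.6111)² + (+0.3411)² + (−0.6189)² + (−0.4289)² + (+0.4011)² = 8.4981
Variance = 8.4981 / 8 = 1.0623
SE* = √1.0623

SE* = 1.031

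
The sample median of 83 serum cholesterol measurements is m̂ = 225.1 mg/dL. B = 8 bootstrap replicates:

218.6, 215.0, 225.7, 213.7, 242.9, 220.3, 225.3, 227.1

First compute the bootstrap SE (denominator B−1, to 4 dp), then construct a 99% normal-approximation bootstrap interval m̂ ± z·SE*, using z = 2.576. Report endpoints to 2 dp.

Mean of replicates = 223.5750; sum of squared deviations = 599.8950; SE* = √(599.8950/7) = 9.2574
Margin = 2.576 × 9.2574 = 23.847
Interval: 225.1 ± 23.847

(201.25, 248.95)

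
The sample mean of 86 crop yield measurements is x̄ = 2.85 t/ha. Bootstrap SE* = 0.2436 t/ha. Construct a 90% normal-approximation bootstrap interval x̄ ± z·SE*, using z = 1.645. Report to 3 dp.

Margin = 1.645 × 0.2436 = 0.4007
Interval: 2.85 ± 0.4007

(2.449, 3.251)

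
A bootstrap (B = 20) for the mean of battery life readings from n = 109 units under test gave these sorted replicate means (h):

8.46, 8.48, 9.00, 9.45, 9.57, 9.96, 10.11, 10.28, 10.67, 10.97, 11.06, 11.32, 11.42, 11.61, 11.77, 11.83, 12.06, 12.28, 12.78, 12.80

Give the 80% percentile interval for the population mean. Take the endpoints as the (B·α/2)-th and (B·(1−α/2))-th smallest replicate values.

α = 0.20; lower rank = 20 × 0.100 = 2; upper rank = 20 × 0.900 = 18.
The 2nd smallest replicate is 8.48; the 18th is 12.28.

(8.48, 12.28)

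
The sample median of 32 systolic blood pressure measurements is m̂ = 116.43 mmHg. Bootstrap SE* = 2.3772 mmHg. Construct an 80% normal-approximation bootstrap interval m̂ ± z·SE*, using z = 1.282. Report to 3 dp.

(113.382, 119.478)

Margin = 1.282 × 2.3772 = 3.0476
Interval: 116.43 ± 3.0476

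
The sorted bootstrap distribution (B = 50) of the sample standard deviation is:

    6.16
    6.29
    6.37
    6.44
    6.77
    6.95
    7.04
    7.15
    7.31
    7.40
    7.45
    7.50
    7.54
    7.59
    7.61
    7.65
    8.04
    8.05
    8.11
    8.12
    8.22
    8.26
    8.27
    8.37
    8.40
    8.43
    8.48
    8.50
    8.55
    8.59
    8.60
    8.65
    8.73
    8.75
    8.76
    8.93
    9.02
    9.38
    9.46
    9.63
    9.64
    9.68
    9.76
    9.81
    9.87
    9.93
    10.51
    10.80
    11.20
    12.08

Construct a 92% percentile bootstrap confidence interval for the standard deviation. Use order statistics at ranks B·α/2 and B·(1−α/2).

(6.29, 10.80)

α = 0.08; lower rank = 50 × 0.040 = 2; upper rank = 50 × 0.960 = 48.
The 2nd smallest replicate is 6.29; the 48th is 10.80.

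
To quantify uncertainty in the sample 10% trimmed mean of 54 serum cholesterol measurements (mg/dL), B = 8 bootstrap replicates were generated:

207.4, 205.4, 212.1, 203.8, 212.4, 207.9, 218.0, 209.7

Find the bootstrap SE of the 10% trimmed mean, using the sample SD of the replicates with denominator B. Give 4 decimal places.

SE* = 4.2378

Bootstrap SE is the standard deviation of the 8 replicate 10% trimmed means.
Mean of replicates: (207.4 + 205.4 + 212.1 + 203.8 + 212.4 + 207.9 + 218.0 + 209.7) / 8 = 1676.70000 / 8 = 209.58750
Sum of squared deviations: (−2.18750)² + (−4.18750)² + (+2.51250)² + (−5.78750)² + (+2.81250)² + (−1.68750)² + (+8.41250)² + (+0.11250)² = 143.66875
Variance = 143.66875 / 8 = 17.95859
SE* = √17.95859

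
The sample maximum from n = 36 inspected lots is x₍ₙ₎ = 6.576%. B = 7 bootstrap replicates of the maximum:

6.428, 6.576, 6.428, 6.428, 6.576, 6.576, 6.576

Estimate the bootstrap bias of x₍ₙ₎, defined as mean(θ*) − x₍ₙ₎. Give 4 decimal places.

mean(θ*) = (6.428 + 6.576 + 6.428 + 6.428 + 6.576 + 6.576 + 6.576) / 7 = 6.51257
bias = 6.51257 − 6.576

bias = −0.0634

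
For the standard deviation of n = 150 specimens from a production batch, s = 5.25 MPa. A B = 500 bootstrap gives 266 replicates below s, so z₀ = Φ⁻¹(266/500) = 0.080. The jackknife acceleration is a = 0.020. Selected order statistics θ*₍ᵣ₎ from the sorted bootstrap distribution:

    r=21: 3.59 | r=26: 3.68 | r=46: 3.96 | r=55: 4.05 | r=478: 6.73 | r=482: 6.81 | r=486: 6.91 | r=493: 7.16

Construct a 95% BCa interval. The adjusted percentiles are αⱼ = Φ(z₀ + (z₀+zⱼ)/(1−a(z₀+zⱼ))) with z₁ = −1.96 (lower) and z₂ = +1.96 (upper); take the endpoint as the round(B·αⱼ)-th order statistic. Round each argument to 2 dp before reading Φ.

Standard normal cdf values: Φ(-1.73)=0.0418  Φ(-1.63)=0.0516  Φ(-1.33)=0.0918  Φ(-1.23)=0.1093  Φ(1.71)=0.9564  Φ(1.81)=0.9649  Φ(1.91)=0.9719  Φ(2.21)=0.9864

Lower: z₀ + z₁ = 0.080 + (-1.960) = -1.880; 1 − a(z₀+z₁) = 1 − (0.020)(-1.880) = 1.0376; argument = 0.080 + (-1.880)/1.0376 = -1.7319 → -1.73.
α₁ = Φ(-1.73) = 0.0418; rank = round(500 × 0.0418) = 21; θ*₍21₎ = 3.59.
Upper: z₀ + z₂ = 2.040; 1 − a(z₀+z₂) = 0.9592; argument = 2.2068 → 2.21; α₂ = 0.9864; rank = 493; θ*₍493₎ = 7.16.

(3.59, 7.16)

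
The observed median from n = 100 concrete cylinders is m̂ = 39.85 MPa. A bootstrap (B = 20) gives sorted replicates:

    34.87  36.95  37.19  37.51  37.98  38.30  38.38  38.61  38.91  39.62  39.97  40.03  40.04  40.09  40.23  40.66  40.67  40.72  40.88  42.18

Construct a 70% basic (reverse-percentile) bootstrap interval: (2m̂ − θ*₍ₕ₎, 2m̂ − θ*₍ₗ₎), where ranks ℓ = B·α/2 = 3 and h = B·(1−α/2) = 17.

(39.03, 42.51)

Percentile endpoints at ranks 3 and 17: θ*₍3₎ = 37.19, θ*₍17₎ = 40.67.
Basic interval reflects these around m̂:
  lower = 2 × 39.85 − 40.67 = 39.03
  upper = 2 × 39.85 − 37.19 = 42.51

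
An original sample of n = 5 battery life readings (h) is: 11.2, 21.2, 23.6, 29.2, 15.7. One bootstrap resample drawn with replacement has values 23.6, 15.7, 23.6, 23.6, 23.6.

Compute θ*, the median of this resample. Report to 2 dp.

θ* = 23.60

Sorted: 15.7, 23.6, 23.6, 23.6, 23.6
Median = middle value = 23.60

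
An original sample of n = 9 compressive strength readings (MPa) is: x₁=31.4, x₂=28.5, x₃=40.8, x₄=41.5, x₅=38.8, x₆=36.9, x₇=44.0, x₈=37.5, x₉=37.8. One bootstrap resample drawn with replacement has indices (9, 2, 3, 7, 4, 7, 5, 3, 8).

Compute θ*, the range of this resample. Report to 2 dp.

Resample values: 37.8, 28.5, 40.8, 44.0, 41.5, 44.0, 38.8, 40.8, 37.5.
Range = 44.0 − 28.5 = 15.50

θ* = 15.50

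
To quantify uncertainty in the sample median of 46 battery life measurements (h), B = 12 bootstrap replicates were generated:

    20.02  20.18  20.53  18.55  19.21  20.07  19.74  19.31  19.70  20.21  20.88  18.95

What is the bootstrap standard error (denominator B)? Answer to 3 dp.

SE* = 0.646

Bootstrap SE is the standard deviation of the 12 replicate medians.
Mean of replicates: (20.02 + 20.18 + 20.53 + 18.55 + 19.21 + 20.07 + 19.74 + 19.31 + 19.70 + 20.21 + 20.88 + 18.95) / 12 = 237.3500 / 12 = 19.7792
Sum of squared deviations: (+0.2408)² + (+0.4008)² + (+0.7508)² + (−1.2292)² + (−0.5692)² + (+0.2908)² + (−0.0392)² + (−0.4692)² + (−0.0792)² + (+0.4308)² + (+1.1008)² + (−0.8292)² = 5.0147
Variance = 5.0147 / 12 = 0.4179
SE* = √0.4179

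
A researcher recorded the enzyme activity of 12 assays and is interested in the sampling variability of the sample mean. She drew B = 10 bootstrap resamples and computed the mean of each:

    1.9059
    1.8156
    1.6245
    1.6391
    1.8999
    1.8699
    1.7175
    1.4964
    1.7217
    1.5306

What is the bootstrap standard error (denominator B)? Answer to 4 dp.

SE* = 0.1414

Bootstrap SE is the standard deviation of the 10 replicate means.
Mean of replicates: (1.9059 + 1.8156 + 1.6245 + 1.6391 + 1.8999 + 1.8699 + 1.7175 + 1.4964 + 1.7217 + 1.5306) / 10 = 17.22110 / 10 = 1.72211
Sum of squared deviations: (+0.18379)² + (+0.09349)² + (−0.09761)² + (−0.08301)² + (+0.17779)² + (+0.14779)² + (−0.00461)² + (−0.22571)² + (−0.00041)² + (−0.19151)² = 0.20003
Variance = 0.20003 / 10 = 0.02000
SE* = √0.02000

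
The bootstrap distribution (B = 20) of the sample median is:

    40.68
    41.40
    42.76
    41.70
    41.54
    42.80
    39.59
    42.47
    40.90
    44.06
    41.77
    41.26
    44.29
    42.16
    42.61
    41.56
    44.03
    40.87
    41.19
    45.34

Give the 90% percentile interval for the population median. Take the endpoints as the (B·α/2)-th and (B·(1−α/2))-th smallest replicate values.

Sorted replicates: 39.59, 40.68, 40.87, 40.90, 41.19, 41.26, 41.40, 41.54, 41.56, 41.70, 41.77, 42.16, 42.47, 42.61, 42.76, 42.80, 44.03, 44.06, 44.29, 45.34
α = 0.10; lower rank = 20 × 0.050 = 1; upper rank = 20 × 0.950 = 19.
The 1st smallest replicate is 39.59; the 19th is 44.29.

(39.59, 44.29)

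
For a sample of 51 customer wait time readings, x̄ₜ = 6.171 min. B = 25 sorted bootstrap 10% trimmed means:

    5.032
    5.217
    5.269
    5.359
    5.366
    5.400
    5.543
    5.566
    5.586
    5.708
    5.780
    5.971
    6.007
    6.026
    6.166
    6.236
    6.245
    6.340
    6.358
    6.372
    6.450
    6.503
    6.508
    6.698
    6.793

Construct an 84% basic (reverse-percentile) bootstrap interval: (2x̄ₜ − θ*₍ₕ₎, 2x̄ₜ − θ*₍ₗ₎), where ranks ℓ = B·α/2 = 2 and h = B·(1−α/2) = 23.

Percentile endpoints at ranks 2 and 23: θ*₍2₎ = 5.217, θ*₍23₎ = 6.508.
Basic interval reflects these around x̄ₜ:
  lower = 2 × 6.171 − 6.508 = 5.834
  upper = 2 × 6.171 − 5.217 = 7.125

(5.834, 7.125)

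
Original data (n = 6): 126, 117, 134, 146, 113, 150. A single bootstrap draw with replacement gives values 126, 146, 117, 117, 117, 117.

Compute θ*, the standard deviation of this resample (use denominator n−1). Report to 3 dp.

Mean = 123.3333; sum of squared deviations = 681.3333
s² = 681.3333 / 5 = 136.2667
s = √136.2667 = 11.673

θ* = 11.673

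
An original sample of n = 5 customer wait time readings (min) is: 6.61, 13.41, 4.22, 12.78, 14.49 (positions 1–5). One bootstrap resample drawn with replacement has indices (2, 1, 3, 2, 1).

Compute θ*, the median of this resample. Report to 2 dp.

θ* = 6.61

Resample values: 13.41, 6.61, 4.22, 13.41, 6.61.
Sorted: 4.22, 6.61, 6.61, 13.41, 13.41
Median = middle value = 6.61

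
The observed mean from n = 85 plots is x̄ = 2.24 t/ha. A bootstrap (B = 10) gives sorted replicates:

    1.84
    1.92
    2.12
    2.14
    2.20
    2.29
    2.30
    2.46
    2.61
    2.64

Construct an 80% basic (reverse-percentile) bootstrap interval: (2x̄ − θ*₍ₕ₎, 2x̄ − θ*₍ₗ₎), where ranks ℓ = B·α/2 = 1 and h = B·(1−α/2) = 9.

(1.87, 2.64)

Percentile endpoints at ranks 1 and 9: θ*₍1₎ = 1.84, θ*₍9₎ = 2.61.
Basic interval reflects these around x̄:
  lower = 2 × 2.24 − 2.61 = 1.87
  upper = 2 × 2.24 − 1.84 = 2.64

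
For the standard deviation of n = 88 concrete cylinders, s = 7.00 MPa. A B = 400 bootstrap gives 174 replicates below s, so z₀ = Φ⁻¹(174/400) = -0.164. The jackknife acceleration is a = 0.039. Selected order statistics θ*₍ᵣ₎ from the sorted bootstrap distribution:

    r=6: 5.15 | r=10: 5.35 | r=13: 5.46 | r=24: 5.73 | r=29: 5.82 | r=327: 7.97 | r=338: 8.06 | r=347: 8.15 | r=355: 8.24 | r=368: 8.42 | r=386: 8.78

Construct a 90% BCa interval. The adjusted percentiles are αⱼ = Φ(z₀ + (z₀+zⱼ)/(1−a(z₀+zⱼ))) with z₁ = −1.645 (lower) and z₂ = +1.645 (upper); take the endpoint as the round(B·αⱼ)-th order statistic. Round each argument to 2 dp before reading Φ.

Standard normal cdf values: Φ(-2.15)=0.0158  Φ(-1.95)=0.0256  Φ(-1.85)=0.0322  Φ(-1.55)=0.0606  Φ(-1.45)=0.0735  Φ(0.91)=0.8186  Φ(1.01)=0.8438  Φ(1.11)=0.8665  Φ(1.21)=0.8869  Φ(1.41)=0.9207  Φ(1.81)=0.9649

Lower: z₀ + z₁ = -0.164 + (-1.645) = -1.809; 1 − a(z₀+z₁) = 1 − (0.039)(-1.809) = 1.0706; argument = -0.164 + (-1.809)/1.0706 = -1.8538 → -1.85.
α₁ = Φ(-1.85) = 0.0322; rank = round(400 × 0.0322) = 13; θ*₍13₎ = 5.46.
Upper: z₀ + z₂ = 1.481; 1 − a(z₀+z₂) = 0.9422; argument = 1.4078 → 1.41; α₂ = 0.9207; rank = 368; θ*₍368₎ = 8.42.

(5.46, 8.42)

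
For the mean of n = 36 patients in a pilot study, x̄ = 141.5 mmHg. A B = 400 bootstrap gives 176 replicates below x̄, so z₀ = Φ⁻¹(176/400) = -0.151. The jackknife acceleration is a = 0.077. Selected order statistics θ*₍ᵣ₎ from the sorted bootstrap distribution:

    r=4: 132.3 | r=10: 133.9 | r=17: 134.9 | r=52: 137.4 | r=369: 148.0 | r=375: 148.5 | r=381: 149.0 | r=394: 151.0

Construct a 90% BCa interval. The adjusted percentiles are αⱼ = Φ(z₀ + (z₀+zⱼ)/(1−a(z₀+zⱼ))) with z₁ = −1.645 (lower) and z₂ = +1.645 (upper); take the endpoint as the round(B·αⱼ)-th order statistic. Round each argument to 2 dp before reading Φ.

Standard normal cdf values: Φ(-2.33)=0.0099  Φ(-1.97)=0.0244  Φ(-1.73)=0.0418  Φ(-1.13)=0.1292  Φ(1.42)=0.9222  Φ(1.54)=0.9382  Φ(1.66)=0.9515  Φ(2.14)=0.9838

(134.9, 148.5)

Lower: z₀ + z₁ = -0.151 + (-1.645) = -1.796; 1 − a(z₀+z₁) = 1 − (0.077)(-1.796) = 1.1383; argument = -0.151 + (-1.796)/1.1383 = -1.7288 → -1.73.
α₁ = Φ(-1.73) = 0.0418; rank = round(400 × 0.0418) = 17; θ*₍17₎ = 134.9.
Upper: z₀ + z₂ = 1.494; 1 − a(z₀+z₂) = 0.8850; argument = 1.5372 → 1.54; α₂ = 0.9382; rank = 375; θ*₍375₎ = 148.5.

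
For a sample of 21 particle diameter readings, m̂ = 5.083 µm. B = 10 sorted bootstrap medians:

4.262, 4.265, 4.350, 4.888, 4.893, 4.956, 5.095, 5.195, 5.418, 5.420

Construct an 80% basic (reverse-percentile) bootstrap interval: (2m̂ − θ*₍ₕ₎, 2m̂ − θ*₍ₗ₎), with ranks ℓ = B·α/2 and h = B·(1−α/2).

Percentile endpoints at ranks 1 and 9: θ*₍1₎ = 4.262, θ*₍9₎ = 5.418.
Basic interval reflects these around m̂:
  lower = 2 × 5.083 − 5.418 = 4.748
  upper = 2 × 5.083 − 4.262 = 5.904

(4.748, 5.904)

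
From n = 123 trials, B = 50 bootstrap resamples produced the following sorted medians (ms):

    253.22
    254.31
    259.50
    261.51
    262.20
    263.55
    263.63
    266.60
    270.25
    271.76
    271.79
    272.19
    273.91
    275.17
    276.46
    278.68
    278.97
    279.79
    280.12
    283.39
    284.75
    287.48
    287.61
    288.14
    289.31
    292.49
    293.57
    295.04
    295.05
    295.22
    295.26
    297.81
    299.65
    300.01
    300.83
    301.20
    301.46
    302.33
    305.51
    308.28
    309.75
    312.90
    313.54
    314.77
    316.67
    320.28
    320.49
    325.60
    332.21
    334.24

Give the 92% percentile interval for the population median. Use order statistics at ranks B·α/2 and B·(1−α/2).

α = 0.08; lower rank = 50 × 0.040 = 2; upper rank = 50 × 0.960 = 48.
The 2nd smallest replicate is 254.31; the 48th is 325.60.

(254.31, 325.60)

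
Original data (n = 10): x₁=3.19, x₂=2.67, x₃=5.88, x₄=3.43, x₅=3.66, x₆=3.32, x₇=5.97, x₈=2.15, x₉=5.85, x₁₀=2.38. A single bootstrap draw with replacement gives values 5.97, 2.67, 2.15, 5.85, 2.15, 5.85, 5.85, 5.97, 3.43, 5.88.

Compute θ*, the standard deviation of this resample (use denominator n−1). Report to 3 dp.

Mean = 4.5770; sum of squared deviations = 27.1732
s² = 27.1732 / 9 = 3.0192
s = √3.0192 = 1.738

θ* = 1.738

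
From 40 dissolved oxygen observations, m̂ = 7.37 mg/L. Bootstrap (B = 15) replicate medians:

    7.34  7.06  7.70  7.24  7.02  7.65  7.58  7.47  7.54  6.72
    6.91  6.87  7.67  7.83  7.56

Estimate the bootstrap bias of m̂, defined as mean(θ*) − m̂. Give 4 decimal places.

bias = −0.0260

mean(θ*) = (7.34 + 7.06 + 7.70 + 7.24 + 7.02 + 7.65 + 7.58 + 7.47 + 7.54 + 6.72 + 6.91 + 6.87 + 7.67 + 7.83 + 7.56) / 15 = 7.34400
bias = 7.34400 − 7.37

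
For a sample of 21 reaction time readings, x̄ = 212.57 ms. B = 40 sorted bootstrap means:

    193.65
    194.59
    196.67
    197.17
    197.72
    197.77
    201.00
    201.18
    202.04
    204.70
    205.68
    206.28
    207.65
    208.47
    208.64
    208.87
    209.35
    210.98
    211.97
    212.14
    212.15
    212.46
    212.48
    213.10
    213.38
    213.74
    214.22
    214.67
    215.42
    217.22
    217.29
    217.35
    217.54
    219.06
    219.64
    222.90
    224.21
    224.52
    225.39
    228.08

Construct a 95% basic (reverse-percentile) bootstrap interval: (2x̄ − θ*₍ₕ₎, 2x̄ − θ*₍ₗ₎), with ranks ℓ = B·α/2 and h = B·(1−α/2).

Percentile endpoints at ranks 1 and 39: θ*₍1₎ = 193.65, θ*₍39₎ = 225.39.
Basic interval reflects these around x̄:
  lower = 2 × 212.57 − 225.39 = 199.75
  upper = 2 × 212.57 − 193.65 = 231.49

(199.75, 231.49)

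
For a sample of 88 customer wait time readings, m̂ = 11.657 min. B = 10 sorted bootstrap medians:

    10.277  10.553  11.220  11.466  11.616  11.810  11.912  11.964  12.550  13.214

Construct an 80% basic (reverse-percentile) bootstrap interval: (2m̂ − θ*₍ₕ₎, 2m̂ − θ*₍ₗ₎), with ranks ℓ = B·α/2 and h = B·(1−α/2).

(10.764, 13.037)

Percentile endpoints at ranks 1 and 9: θ*₍1₎ = 10.277, θ*₍9₎ = 12.550.
Basic interval reflects these around m̂:
  lower = 2 × 11.657 − 12.550 = 10.764
  upper = 2 × 11.657 − 10.277 = 13.037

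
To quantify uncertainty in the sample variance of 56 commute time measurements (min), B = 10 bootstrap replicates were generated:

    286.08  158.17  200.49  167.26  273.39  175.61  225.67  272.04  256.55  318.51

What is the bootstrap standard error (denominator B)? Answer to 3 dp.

SE* = 53.069

Bootstrap SE is the standard deviation of the 10 replicate variances.
Mean of replicates: (286.08 + 158.17 + 200.49 + 167.26 + 273.39 + 175.61 + 225.67 + 272.04 + 256.55 + 318.51) / 10 = 2333.7700 / 10 = 233.3770
Sum of squared deviations: (+52.7030)² + (−75.2070)² + (−32.8870)² + (−66.1170)² + (+40.0130)² + (−57.7670)² + (−7.7070)² + (+38.6630)² + (+23.1730)² + (+85.1330)² = 28163.6190
Variance = 28163.6190 / 10 = 2816.3619
SE* = √2816.3619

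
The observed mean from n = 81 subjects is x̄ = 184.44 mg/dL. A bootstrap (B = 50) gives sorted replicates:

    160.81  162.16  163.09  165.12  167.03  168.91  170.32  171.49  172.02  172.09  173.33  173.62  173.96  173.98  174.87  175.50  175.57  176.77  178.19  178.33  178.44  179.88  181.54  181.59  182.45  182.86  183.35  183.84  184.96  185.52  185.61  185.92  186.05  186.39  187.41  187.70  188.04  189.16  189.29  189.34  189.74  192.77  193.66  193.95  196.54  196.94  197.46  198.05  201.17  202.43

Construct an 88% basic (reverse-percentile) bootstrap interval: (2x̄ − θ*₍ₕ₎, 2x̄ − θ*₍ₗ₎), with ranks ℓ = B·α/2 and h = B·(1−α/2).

Percentile endpoints at ranks 3 and 47: θ*₍3₎ = 163.09, θ*₍47₎ = 197.46.
Basic interval reflects these around x̄:
  lower = 2 × 184.44 − 197.46 = 171.42
  upper = 2 × 184.44 − 163.09 = 205.79

(171.42, 205.79)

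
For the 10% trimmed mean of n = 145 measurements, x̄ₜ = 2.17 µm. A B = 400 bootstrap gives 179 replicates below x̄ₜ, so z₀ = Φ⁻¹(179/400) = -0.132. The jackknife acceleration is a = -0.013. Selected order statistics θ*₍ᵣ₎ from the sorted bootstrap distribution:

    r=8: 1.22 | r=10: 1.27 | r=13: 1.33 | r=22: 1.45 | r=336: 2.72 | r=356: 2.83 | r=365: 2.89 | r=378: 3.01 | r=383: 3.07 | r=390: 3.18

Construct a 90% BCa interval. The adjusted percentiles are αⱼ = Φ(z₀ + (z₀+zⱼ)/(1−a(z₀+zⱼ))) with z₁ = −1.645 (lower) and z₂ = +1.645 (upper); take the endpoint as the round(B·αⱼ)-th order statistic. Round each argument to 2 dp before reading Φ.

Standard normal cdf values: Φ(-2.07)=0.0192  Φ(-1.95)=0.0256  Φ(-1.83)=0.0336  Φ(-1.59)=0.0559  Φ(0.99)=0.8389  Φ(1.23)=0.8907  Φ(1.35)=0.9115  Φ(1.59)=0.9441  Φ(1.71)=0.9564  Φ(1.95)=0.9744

Lower: z₀ + z₁ = -0.132 + (-1.645) = -1.777; 1 − a(z₀+z₁) = 1 − (-0.013)(-1.777) = 0.9769; argument = -0.132 + (-1.777)/0.9769 = -1.9510 → -1.95.
α₁ = Φ(-1.95) = 0.0256; rank = round(400 × 0.0256) = 10; θ*₍10₎ = 1.27.
Upper: z₀ + z₂ = 1.513; 1 − a(z₀+z₂) = 1.0197; argument = 1.3518 → 1.35; α₂ = 0.9115; rank = 365; θ*₍365₎ = 2.89.

(1.27, 2.89)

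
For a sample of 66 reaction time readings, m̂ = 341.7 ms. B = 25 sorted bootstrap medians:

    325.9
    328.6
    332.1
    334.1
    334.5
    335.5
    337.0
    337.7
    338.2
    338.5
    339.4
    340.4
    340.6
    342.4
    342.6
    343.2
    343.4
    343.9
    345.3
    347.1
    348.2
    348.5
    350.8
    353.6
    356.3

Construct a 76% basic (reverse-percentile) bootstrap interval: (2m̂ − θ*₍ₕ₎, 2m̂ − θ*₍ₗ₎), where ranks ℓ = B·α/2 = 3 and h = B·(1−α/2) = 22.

(334.9, 351.3)

Percentile endpoints at ranks 3 and 22: θ*₍3₎ = 332.1, θ*₍22₎ = 348.5.
Basic interval reflects these around m̂:
  lower = 2 × 341.7 − 348.5 = 334.9
  upper = 2 × 341.7 − 332.1 = 351.3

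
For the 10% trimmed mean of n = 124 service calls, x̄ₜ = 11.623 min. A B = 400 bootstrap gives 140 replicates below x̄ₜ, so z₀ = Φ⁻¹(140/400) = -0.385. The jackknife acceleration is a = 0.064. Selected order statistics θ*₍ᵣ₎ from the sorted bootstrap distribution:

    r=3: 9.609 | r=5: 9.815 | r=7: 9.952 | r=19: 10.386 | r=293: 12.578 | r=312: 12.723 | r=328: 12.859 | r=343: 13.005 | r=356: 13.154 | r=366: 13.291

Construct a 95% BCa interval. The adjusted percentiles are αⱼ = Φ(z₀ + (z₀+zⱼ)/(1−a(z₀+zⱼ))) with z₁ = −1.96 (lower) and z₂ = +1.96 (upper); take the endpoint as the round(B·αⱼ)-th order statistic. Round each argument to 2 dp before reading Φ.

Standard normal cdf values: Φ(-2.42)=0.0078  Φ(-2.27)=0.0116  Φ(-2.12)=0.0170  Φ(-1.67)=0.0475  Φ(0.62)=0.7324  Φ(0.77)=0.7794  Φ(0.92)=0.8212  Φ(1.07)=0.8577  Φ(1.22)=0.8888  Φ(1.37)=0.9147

(9.609, 13.291)

Lower: z₀ + z₁ = -0.385 + (-1.960) = -2.345; 1 − a(z₀+z₁) = 1 − (0.064)(-2.345) = 1.1501; argument = -0.385 + (-2.345)/1.1501 = -2.4240 → -2.42.
α₁ = Φ(-2.42) = 0.0078; rank = round(400 × 0.0078) = 3; θ*₍3₎ = 9.609.
Upper: z₀ + z₂ = 1.575; 1 − a(z₀+z₂) = 0.8992; argument = 1.3666 → 1.37; α₂ = 0.9147; rank = 366; θ*₍366₎ = 13.291.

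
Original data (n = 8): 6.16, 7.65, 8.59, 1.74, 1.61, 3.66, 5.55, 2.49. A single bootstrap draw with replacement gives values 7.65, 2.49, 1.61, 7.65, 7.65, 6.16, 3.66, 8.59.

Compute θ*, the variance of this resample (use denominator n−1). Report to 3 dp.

Mean = 5.6825; sum of squared deviations = 51.1625
s² = 51.1625 / 7 = 7.3089

θ* = 7.309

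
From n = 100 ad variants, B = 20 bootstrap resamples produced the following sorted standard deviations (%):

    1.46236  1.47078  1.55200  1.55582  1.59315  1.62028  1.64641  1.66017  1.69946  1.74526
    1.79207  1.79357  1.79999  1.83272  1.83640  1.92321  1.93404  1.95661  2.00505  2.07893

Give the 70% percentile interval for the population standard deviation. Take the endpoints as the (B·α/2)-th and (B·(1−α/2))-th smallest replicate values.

α = 0.30; lower rank = 20 × 0.150 = 3; upper rank = 20 × 0.850 = 17.
The 3rd smallest replicate is 1.55200; the 17th is 1.93404.

(1.55200, 1.93404)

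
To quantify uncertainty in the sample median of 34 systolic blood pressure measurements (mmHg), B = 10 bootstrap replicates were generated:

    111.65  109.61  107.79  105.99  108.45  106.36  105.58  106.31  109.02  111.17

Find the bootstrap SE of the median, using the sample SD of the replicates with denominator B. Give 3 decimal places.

Bootstrap SE is the standard deviation of the 10 replicate medians.
Mean of replicates: (111.65 + 109.61 + 107.79 + 105.99 + 108.45 + 106.36 + 105.58 + 106.31 + 109.02 + 111.17) / 10 = 1081.9300 / 10 = 108.1930
Sum of squared deviations: (+3.4570)² + (+1.4170)² + (−0.4030)² + (−2.2030)² + (+0.2570)² + (−1.8330)² + (−2.6130)² + (−1.8830)² + (+0.8270)² + (+2.9770)² = 42.3202
Variance = 42.3202 / 10 = 4.2320
SE* = √4.2320

SE* = 2.057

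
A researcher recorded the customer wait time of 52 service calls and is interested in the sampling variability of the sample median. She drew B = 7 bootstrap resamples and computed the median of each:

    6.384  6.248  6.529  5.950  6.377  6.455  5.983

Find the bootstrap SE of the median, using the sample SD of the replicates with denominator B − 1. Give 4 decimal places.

Bootstrap SE is the standard deviation of the 7 replicate medians.
Mean of replicates: (6.384 + 6.248 + 6.529 + 5.950 + 6.377 + 6.455 + 5.983) / 7 = 43.92600 / 7 = 6.27514
Sum of squared deviations: (+0.10886)² + (−0.02714)² + (+0.25386)² + (−0.32514)² + (+0.10186)² + (+0.17986)² + (−0.29214)² = 0.31082
Variance = 0.31082 / 6 = 0.05180
SE* = √0.05180

SE* = 0.2276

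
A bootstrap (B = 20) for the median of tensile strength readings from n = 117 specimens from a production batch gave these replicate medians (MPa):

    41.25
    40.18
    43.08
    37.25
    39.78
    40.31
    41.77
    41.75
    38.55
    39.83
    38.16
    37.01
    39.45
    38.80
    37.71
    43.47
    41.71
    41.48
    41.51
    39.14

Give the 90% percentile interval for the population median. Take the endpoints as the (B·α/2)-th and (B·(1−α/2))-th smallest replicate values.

Sorted replicates: 37.01, 37.25, 37.71, 38.16, 38.55, 38.80, 39.14, 39.45, 39.78, 39.83, 40.18, 40.31, 41.25, 41.48, 41.51, 41.71, 41.75, 41.77, 43.08, 43.47
α = 0.10; lower rank = 20 × 0.050 = 1; upper rank = 20 × 0.950 = 19.
The 1st smallest replicate is 37.01; the 19th is 43.08.

(37.01, 43.08)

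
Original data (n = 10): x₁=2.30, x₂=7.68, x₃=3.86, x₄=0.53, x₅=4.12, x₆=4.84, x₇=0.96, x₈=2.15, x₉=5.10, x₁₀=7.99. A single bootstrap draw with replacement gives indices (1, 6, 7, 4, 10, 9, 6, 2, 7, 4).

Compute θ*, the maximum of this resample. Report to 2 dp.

θ* = 7.99

Resample values: 2.30, 4.84, 0.96, 0.53, 7.99, 5.10, 4.84, 7.68, 0.96, 0.53.
Maximum = 7.99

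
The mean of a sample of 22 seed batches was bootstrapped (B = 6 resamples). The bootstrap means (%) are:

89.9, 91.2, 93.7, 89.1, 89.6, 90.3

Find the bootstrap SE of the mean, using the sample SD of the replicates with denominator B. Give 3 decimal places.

Bootstrap SE is the standard deviation of the 6 replicate means.
Mean of replicates: (89.9 + 91.2 + 93.7 + 89.1 + 89.6 + 90.3) / 6 = 543.8000 / 6 = 90.6333
Sum of squared deviations: (−0.7333)² + (+0.5667)² + (+3.0667)² + (−1.5333)² + (−1.0333)² + (−0.3333)² = 13.7933
Variance = 13.7933 / 6 = 2.2989
SE* = √2.2989

SE* = 1.516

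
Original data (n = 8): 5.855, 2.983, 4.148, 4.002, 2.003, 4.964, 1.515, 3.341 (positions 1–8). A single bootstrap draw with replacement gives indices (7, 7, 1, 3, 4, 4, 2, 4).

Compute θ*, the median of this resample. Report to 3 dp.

Resample values: 1.515, 1.515, 5.855, 4.148, 4.002, 4.002, 2.983, 4.002.
Sorted: 1.515, 1.515, 2.983, 4.002, 4.002, 4.002, 4.148, 5.855
Median = average of the two middle values = 4.002

θ* = 4.002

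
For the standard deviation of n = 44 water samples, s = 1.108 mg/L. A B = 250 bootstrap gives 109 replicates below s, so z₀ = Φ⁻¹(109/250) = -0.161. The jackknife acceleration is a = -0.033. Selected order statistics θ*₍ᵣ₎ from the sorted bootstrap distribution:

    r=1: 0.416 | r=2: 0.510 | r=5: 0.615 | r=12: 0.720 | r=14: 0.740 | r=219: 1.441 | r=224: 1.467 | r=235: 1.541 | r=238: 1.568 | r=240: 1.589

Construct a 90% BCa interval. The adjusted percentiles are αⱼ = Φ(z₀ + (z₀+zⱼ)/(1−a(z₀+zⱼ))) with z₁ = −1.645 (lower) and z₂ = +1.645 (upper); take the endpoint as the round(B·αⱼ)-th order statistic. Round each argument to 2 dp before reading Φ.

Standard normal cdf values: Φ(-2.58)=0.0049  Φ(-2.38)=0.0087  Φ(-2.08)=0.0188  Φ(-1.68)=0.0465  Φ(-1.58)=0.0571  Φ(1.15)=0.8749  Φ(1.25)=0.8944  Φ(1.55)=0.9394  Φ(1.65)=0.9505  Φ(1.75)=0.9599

Lower: z₀ + z₁ = -0.161 + (-1.645) = -1.806; 1 − a(z₀+z₁) = 1 − (-0.033)(-1.806) = 0.9404; argument = -0.161 + (-1.806)/0.9404 = -2.0815 → -2.08.
α₁ = Φ(-2.08) = 0.0188; rank = round(250 × 0.0188) = 5; θ*₍5₎ = 0.615.
Upper: z₀ + z₂ = 1.484; 1 − a(z₀+z₂) = 1.0490; argument = 1.2537 → 1.25; α₂ = 0.8944; rank = 224; θ*₍224₎ = 1.467.

(0.615, 1.467)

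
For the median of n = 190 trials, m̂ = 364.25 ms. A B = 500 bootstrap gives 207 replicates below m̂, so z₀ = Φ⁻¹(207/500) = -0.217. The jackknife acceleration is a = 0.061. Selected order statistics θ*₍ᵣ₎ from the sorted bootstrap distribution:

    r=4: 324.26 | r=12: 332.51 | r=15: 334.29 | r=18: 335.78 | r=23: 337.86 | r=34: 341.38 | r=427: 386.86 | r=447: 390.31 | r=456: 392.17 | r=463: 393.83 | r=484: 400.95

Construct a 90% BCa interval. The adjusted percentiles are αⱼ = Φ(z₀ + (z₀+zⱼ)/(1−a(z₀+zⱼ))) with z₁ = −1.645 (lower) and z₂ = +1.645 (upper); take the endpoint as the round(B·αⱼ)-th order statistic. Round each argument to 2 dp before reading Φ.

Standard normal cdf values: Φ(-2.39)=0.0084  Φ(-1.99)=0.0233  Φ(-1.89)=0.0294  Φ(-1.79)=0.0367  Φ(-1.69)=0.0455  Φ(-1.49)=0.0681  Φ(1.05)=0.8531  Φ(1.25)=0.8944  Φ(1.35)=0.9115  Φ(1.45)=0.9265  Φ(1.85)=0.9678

Lower: z₀ + z₁ = -0.217 + (-1.645) = -1.862; 1 − a(z₀+z₁) = 1 − (0.061)(-1.862) = 1.1136; argument = -0.217 + (-1.862)/1.1136 = -1.8891 → -1.89.
α₁ = Φ(-1.89) = 0.0294; rank = round(500 × 0.0294) = 15; θ*₍15₎ = 334.29.
Upper: z₀ + z₂ = 1.428; 1 − a(z₀+z₂) = 0.9129; argument = 1.3473 → 1.35; α₂ = 0.9115; rank = 456; θ*₍456₎ = 392.17.

(334.29, 392.17)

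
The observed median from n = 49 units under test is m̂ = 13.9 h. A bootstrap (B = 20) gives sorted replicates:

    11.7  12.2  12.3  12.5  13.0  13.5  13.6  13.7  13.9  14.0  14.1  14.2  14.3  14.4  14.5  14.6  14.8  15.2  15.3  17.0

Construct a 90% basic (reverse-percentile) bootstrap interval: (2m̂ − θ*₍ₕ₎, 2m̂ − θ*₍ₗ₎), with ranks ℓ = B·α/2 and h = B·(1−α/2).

(12.5, 16.1)

Percentile endpoints at ranks 1 and 19: θ*₍1₎ = 11.7, θ*₍19₎ = 15.3.
Basic interval reflects these around m̂:
  lower = 2 × 13.9 − 15.3 = 12.5
  upper = 2 × 13.9 − 11.7 = 16.1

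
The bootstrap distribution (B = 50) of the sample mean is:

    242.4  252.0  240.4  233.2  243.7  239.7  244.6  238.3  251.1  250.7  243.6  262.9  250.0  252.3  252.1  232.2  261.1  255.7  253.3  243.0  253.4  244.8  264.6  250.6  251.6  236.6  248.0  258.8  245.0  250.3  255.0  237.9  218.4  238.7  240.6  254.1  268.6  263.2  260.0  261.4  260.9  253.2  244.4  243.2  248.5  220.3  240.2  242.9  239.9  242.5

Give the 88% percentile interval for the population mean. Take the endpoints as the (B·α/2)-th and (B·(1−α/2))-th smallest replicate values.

Sorted replicates: 218.4, 220.3, 232.2, 233.2, 236.6, 237.9, 238.3, 238.7, 239.7, 239.9, 240.2, 240.4, 240.6, 242.4, 242.5, 242.9, 243.0, 243.2, 243.6, 243.7, 244.4, 244.6, 244.8, 245.0, 248.0, 248.5, 250.0, 250.3, 250.6, 250.7, 251.1, 251.6, 252.0, 252.1, 252.3, 253.2, 253.3, 253.4, 254.1, 255.0, 255.7, 258.8, 260.0, 260.9, 261.1, 261.4, 262.9, 263.2, 264.6, 268.6
α = 0.12; lower rank = 50 × 0.060 = 3; upper rank = 50 × 0.940 = 47.
The 3rd smallest replicate is 232.2; the 47th is 262.9.

(232.2, 262.9)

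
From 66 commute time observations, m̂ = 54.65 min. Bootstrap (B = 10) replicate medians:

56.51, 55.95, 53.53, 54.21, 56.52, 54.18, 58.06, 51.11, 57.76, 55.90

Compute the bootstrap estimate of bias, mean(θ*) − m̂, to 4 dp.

mean(θ*) = (56.51 + 55.95 + 53.53 + 54.21 + 56.52 + 54.18 + 58.06 + 51.11 + 57.76 + 55.90) / 10 = 55.37300
bias = 55.37300 − 54.65

bias = +0.7230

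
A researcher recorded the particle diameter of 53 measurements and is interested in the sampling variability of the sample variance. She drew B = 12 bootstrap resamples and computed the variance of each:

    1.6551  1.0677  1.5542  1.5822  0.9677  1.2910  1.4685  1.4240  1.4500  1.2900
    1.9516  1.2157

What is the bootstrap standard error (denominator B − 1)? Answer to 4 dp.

Bootstrap SE is the standard deviation of the 12 replicate variances.
Mean of replicates: (1.6551 + 1.0677 + 1.5542 + 1.5822 + 0.9677 + 1.2910 + 1.4685 + 1.4240 + 1.4500 + 1.2900 + 1.9516 + 1.2157) / 12 = 16.91770 / 12 = 1.40981
Sum of squared deviations: (+0.24529)² + (−0.34211)² + (+0.14439)² + (+0.17239)² + (−0.44211)² + (−0.11881)² + (+0.05869)² + (+0.01419)² + (+0.04019)² + (−0.11981)² + (+0.54179)² + (−0.19411)² = 0.78818
Variance = 0.78818 / 11 = 0.07165
SE* = √0.07165

SE* = 0.2677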